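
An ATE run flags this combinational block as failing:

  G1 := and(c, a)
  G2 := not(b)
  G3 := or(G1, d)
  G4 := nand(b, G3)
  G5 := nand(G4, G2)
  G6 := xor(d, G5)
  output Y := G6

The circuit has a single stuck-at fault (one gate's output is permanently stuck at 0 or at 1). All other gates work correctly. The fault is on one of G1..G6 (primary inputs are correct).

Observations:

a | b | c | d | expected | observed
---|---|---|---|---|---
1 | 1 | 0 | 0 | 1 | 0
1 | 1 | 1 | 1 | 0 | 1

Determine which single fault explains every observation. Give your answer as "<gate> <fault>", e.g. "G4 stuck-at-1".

G5 stuck-at-0

Fault-free values for test 1 (a=1, b=1, c=0, d=0): G1=0, G2=0, G3=0, G4=1, G5=1, G6=1, giving Y=1. Observed 0.
Test 1: faults giving observed 0 are {G2 stuck-at-1, G5 stuck-at-0, G6 stuck-at-0}.
Test 2 (a=1, b=1, c=1, d=1): fault-free G1=1, G2=0, G3=1, G4=0, G5=1, G6=0 → 0; observed 1. Eliminates G2 stuck-at-1, G6 stuck-at-0.
Only G5 stuck-at-0 is consistent with every test.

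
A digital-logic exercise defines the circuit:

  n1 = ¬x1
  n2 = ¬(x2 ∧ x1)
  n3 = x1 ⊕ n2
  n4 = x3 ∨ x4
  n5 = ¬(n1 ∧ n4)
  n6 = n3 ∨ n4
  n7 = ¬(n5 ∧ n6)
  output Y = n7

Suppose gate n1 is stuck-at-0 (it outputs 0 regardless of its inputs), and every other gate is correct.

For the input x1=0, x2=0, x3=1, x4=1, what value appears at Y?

Propagate with n1 forced: n1=0 [stuck-at-0], n2=1, n3=1, n4=1, n5=1, n6=1, n7=0.
So Y = 0. (Without the fault it would be 1.)

0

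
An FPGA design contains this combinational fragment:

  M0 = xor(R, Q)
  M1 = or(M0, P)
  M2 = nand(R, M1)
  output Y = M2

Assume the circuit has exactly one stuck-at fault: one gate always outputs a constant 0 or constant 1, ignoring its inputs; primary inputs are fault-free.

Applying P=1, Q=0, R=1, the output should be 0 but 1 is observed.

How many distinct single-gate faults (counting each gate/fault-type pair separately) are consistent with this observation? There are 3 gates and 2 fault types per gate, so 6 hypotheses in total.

2

Fault-free: M0=1, M1=1, M2=0 → 0. Observed 1.
  M0 stuck-at-0: output 0 ✗
  M0 stuck-at-1: output 0 ✗
  M1 stuck-at-0: output 1 ✓
  M1 stuck-at-1: output 0 ✗
  M2 stuck-at-0: output 0 ✗
  M2 stuck-at-1: output 1 ✓
Consistent faults: {M1 stuck-at-0, M2 stuck-at-1} — 2 in all.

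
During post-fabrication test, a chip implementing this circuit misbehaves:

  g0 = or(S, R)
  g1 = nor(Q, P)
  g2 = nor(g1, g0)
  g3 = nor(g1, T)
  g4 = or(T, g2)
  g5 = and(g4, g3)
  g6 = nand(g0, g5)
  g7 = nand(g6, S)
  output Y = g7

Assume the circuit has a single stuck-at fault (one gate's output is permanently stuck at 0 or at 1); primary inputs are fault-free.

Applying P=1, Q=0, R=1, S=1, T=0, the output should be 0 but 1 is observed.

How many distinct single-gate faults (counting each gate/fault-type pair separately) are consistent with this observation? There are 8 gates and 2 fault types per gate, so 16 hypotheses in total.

Fault-free: g0=1, g1=0, g2=0, g3=1, g4=0, g5=0, g6=1, g7=0 → 0. Observed 1.
  g0: none of the 2 fault types match ✗
  g1: none of the 2 fault types match ✗
  g2: stuck-at-1 ✓; others ✗
  g3: none of the 2 fault types match ✗
  g4: stuck-at-1 ✓; others ✗
  g5: stuck-at-1 ✓; others ✗
  g6: stuck-at-0 ✓; others ✗
  g7: stuck-at-1 ✓; others ✗
Consistent faults: {g2 stuck-at-1, g4 stuck-at-1, g5 stuck-at-1, g6 stuck-at-0, g7 stuck-at-1} — 5 in all.

5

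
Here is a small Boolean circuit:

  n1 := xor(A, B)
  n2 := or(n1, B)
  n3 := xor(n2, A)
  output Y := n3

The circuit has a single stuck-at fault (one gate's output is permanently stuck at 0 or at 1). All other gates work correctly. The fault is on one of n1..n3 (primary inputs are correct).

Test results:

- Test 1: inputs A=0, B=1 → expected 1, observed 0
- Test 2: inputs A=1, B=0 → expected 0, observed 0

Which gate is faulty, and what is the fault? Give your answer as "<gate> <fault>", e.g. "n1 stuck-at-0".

n3 stuck-at-0

Fault-free values for test 1 (A=0, B=1): n1=1, n2=1, n3=1, giving Y=1. Observed 0.
Test 1: faults giving observed 0 are {n2 stuck-at-0, n3 stuck-at-0}.
Test 2 (A=1, B=0): fault-free n1=1, n2=1, n3=0 → 0; observed 0. Eliminates n2 stuck-at-0.
Only n3 stuck-at-0 is consistent with every test.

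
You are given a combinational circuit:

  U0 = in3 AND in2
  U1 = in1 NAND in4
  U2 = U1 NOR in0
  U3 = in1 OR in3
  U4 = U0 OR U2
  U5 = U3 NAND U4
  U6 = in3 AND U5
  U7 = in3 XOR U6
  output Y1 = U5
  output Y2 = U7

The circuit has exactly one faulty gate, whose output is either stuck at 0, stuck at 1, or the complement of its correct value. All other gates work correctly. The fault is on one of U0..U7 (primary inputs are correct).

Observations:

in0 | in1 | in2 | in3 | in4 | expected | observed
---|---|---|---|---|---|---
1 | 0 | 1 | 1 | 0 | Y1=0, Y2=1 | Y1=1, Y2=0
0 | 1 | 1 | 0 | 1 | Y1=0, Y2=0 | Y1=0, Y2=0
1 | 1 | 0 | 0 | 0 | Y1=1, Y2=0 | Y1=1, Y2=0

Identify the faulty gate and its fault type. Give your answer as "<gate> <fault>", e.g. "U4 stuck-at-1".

U0 stuck-at-0

Fault-free values for test 1 (in0=1, in1=0, in2=1, in3=1, in4=0): U0=1, U1=1, U2=0, U3=1, U4=1, U5=0, U6=0, U7=1, giving Y1=0, Y2=1. Observed Y1=1, Y2=0.
Test 1: faults giving observed Y1=1, Y2=0 are {U0 stuck-at-0, U0 inverted output, U3 stuck-at-0, U3 inverted output, U4 stuck-at-0, U4 inverted output, U5 stuck-at-1, U5 inverted output}.
Test 2 (in0=0, in1=1, in2=1, in3=0, in4=1): fault-free U0=0, U1=0, U2=1, U3=1, U4=1, U5=0, U6=0, U7=0 → Y1=0, Y2=0; observed Y1=0, Y2=0. Eliminates U3 stuck-at-0, U3 inverted output, U4 stuck-at-0, U4 inverted output, U5 stuck-at-1, U5 inverted output.
Test 3 (in0=1, in1=1, in2=0, in3=0, in4=0): fault-free U0=0, U1=1, U2=0, U3=1, U4=0, U5=1, U6=0, U7=0 → Y1=1, Y2=0; observed Y1=1, Y2=0. Eliminates U0 inverted output.
Only U0 stuck-at-0 is consistent with every test.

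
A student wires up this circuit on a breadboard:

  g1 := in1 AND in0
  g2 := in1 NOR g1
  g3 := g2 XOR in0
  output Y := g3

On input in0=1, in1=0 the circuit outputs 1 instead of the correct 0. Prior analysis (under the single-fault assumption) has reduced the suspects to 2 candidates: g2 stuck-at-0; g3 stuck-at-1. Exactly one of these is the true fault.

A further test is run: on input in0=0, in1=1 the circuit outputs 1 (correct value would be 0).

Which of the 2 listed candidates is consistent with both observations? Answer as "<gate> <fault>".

Evaluate each candidate on input in0=0, in1=1:
  g2 stuck-at-0: g1=0, g2=0 [stuck-at-0], g3=0 → 0 — eliminated
  g3 stuck-at-1: g1=0, g2=0, g3=1 [stuck-at-1] → 1 — matches
Only g3 stuck-at-1 reproduces the observed 1.

g3 stuck-at-1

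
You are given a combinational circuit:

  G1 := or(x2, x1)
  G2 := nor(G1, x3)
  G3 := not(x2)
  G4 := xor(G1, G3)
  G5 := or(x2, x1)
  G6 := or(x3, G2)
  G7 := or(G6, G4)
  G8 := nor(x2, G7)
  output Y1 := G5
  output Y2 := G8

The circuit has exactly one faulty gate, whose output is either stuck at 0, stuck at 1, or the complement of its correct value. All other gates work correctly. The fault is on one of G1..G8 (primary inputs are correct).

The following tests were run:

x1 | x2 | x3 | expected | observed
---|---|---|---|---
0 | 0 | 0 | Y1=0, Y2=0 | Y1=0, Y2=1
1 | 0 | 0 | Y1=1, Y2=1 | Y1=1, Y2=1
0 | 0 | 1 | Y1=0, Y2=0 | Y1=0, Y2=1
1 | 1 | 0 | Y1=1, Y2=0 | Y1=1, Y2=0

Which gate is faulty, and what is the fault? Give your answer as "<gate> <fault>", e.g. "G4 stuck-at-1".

Fault-free values for test 1 (x1=0, x2=0, x3=0): G1=0, G2=1, G3=1, G4=1, G5=0, G6=1, G7=1, G8=0, giving Y1=0, Y2=0. Observed Y1=0, Y2=1.
Test 1: faults giving observed Y1=0, Y2=1 are {G1 stuck-at-1, G1 inverted output, G7 stuck-at-0, G7 inverted output, G8 stuck-at-1, G8 inverted output}.
Test 2 (x1=1, x2=0, x3=0): fault-free G1=1, G2=0, G3=1, G4=0, G5=1, G6=0, G7=0, G8=1 → Y1=1, Y2=1; observed Y1=1, Y2=1. Eliminates G1 inverted output, G7 inverted output, G8 inverted output.
Test 3 (x1=0, x2=0, x3=1): fault-free G1=0, G2=0, G3=1, G4=1, G5=0, G6=1, G7=1, G8=0 → Y1=0, Y2=0; observed Y1=0, Y2=1. Eliminates G1 stuck-at-1.
Test 4 (x1=1, x2=1, x3=0): fault-free G1=1, G2=0, G3=0, G4=1, G5=1, G6=0, G7=1, G8=0 → Y1=1, Y2=0; observed Y1=1, Y2=0. Eliminates G8 stuck-at-1.
Only G7 stuck-at-0 is consistent with every test.

G7 stuck-at-0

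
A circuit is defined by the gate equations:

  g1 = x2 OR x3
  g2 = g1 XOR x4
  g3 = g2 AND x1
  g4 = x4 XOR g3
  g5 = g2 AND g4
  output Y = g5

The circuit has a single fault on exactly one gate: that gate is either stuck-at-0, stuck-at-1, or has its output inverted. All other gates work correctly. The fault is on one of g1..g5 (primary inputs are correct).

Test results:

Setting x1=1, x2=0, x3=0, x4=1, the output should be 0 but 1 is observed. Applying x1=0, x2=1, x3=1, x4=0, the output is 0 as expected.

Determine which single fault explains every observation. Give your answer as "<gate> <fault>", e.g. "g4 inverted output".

g3 stuck-at-0

Fault-free values for test 1 (x1=1, x2=0, x3=0, x4=1): g1=0, g2=1, g3=1, g4=0, g5=0, giving Y=0. Observed 1.
Test 1: faults giving observed 1 are {g3 stuck-at-0, g3 inverted output, g4 stuck-at-1, g4 inverted output, g5 stuck-at-1, g5 inverted output}.
Test 2 (x1=0, x2=1, x3=1, x4=0): fault-free g1=1, g2=1, g3=0, g4=0, g5=0 → 0; observed 0. Eliminates g3 inverted output, g4 stuck-at-1, g4 inverted output, g5 stuck-at-1, g5 inverted output.
Only g3 stuck-at-0 is consistent with every test.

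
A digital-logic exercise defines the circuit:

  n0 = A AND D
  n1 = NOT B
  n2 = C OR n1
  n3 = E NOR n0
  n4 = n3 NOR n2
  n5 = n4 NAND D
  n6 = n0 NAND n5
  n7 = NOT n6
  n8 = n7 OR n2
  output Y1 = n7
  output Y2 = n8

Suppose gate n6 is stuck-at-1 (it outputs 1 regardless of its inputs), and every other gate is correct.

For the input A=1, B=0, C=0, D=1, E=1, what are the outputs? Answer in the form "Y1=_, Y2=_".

Propagate with n6 forced: n0=1, n1=1, n2=1, n3=0, n4=0, n5=1, n6=1 [stuck-at-1], n7=0, n8=1.
So the outputs are Y1=0, Y2=1. (Without the fault they would be Y1=1, Y2=1.)

Y1=0, Y2=1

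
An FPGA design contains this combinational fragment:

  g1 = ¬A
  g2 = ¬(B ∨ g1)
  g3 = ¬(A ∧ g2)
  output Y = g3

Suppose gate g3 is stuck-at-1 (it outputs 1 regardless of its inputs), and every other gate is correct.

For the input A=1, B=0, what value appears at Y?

1

Propagate with g3 forced: g1=0, g2=1, g3=1 [stuck-at-1].
So Y = 1. (Without the fault it would be 0.)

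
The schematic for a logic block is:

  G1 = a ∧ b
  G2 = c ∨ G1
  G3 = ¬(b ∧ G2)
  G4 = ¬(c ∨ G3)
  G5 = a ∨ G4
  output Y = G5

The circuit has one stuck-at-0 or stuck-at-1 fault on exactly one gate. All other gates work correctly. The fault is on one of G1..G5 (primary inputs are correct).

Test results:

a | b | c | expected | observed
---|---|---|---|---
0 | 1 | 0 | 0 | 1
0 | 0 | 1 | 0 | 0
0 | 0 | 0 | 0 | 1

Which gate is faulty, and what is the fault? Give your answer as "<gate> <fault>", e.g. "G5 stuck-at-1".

Fault-free values for test 1 (a=0, b=1, c=0): G1=0, G2=0, G3=1, G4=0, G5=0, giving Y=0. Observed 1.
Test 1: faults giving observed 1 are {G1 stuck-at-1, G2 stuck-at-1, G3 stuck-at-0, G4 stuck-at-1, G5 stuck-at-1}.
Test 2 (a=0, b=0, c=1): fault-free G1=0, G2=1, G3=1, G4=0, G5=0 → 0; observed 0. Eliminates G4 stuck-at-1, G5 stuck-at-1.
Test 3 (a=0, b=0, c=0): fault-free G1=0, G2=0, G3=1, G4=0, G5=0 → 0; observed 1. Eliminates G1 stuck-at-1, G2 stuck-at-1.
Only G3 stuck-at-0 is consistent with every test.

G3 stuck-at-0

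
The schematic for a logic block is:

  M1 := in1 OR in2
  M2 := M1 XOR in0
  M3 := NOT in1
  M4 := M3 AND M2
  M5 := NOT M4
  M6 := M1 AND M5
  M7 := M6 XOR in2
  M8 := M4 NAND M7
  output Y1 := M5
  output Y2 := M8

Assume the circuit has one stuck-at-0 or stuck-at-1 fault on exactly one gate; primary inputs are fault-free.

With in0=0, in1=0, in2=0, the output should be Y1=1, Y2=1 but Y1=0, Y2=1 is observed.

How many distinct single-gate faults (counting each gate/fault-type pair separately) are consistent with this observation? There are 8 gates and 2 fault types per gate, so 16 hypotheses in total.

Fault-free: M1=0, M2=0, M3=1, M4=0, M5=1, M6=0, M7=0, M8=1 → Y1=1, Y2=1. Observed Y1=0, Y2=1.
  M1: stuck-at-1 ✓; others ✗
  M2: stuck-at-1 ✓; others ✗
  M3: none of the 2 fault types match ✗
  M4: stuck-at-1 ✓; others ✗
  M5: stuck-at-0 ✓; others ✗
  M6: none of the 2 fault types match ✗
  M7: none of the 2 fault types match ✗
  M8: none of the 2 fault types match ✗
Consistent faults: {M1 stuck-at-1, M2 stuck-at-1, M4 stuck-at-1, M5 stuck-at-0} — 4 in all.

4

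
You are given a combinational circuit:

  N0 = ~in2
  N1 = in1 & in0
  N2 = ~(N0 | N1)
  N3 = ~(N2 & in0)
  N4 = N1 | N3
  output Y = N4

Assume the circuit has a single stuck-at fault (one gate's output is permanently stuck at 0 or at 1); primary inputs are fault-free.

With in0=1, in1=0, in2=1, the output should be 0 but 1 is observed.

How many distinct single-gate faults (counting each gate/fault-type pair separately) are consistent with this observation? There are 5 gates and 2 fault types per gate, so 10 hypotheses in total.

5

Fault-free: N0=0, N1=0, N2=1, N3=0, N4=0 → 0. Observed 1.
  N0 stuck-at-0: output 0 ✗
  N0 stuck-at-1: output 1 ✓
  N1 stuck-at-0: output 0 ✗
  N1 stuck-at-1: output 1 ✓
  N2 stuck-at-0: output 1 ✓
  N2 stuck-at-1: output 0 ✗
  N3 stuck-at-0: output 0 ✗
  N3 stuck-at-1: output 1 ✓
  N4 stuck-at-0: output 0 ✗
  N4 stuck-at-1: output 1 ✓
Consistent faults: {N0 stuck-at-1, N1 stuck-at-1, N2 stuck-at-0, N3 stuck-at-1, N4 stuck-at-1} — 5 in all.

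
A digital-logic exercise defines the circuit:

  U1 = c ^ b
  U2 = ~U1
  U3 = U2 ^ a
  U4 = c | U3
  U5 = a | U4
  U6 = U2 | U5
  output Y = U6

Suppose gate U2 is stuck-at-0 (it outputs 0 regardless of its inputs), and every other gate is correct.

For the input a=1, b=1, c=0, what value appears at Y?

1

Propagate with U2 forced: U1=1, U2=0 [stuck-at-0], U3=1, U4=1, U5=1, U6=1.
So Y = 1. (Same as the fault-free value — the fault is masked on this input.)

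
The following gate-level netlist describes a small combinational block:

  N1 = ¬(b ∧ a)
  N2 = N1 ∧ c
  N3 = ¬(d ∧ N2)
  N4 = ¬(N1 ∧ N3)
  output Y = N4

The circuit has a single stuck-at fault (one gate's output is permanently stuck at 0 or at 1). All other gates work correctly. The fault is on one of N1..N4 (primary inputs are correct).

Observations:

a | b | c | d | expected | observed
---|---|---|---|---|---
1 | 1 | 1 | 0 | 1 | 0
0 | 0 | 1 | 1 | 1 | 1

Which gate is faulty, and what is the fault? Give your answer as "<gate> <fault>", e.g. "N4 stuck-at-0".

N1 stuck-at-1

Fault-free values for test 1 (a=1, b=1, c=1, d=0): N1=0, N2=0, N3=1, N4=1, giving Y=1. Observed 0.
Test 1: faults giving observed 0 are {N1 stuck-at-1, N4 stuck-at-0}.
Test 2 (a=0, b=0, c=1, d=1): fault-free N1=1, N2=1, N3=0, N4=1 → 1; observed 1. Eliminates N4 stuck-at-0.
Only N1 stuck-at-1 is consistent with every test.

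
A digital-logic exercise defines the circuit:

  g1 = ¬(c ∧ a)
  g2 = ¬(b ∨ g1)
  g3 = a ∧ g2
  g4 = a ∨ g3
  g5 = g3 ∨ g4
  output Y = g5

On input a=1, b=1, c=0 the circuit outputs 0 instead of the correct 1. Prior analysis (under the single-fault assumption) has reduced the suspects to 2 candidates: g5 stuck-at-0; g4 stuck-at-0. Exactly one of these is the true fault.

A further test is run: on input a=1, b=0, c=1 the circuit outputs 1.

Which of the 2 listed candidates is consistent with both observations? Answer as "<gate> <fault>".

Evaluate each candidate on input a=1, b=0, c=1:
  g5 stuck-at-0: g1=0, g2=1, g3=1, g4=1, g5=0 [stuck-at-0] → 0 — eliminated
  g4 stuck-at-0: g1=0, g2=1, g3=1, g4=0 [stuck-at-0], g5=1 → 1 — matches
Only g4 stuck-at-0 reproduces the observed 1.

g4 stuck-at-0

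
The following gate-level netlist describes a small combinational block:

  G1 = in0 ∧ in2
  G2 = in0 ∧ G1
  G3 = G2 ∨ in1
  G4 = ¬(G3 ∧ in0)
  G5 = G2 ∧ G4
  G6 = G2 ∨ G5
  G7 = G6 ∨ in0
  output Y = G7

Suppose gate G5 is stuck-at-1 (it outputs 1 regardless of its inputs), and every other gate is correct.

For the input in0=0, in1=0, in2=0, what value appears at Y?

1

Propagate with G5 forced: G1=0, G2=0, G3=0, G4=1, G5=1 [stuck-at-1], G6=1, G7=1.
So Y = 1. (Without the fault it would be 0.)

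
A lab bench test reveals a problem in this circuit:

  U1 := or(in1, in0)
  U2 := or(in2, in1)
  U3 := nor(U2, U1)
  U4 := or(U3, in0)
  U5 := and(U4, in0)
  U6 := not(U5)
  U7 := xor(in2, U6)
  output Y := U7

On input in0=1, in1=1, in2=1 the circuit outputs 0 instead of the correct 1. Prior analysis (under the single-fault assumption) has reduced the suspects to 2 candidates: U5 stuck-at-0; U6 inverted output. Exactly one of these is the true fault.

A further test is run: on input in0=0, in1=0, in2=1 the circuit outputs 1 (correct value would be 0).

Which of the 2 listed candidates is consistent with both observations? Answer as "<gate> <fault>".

Evaluate each candidate on input in0=0, in1=0, in2=1:
  U5 stuck-at-0: U1=0, U2=1, U3=0, U4=0, U5=0 [stuck-at-0], U6=1, U7=0 → 0 — eliminated
  U6 inverted output: U1=0, U2=1, U3=0, U4=0, U5=0, U6=0 [inverted output], U7=1 → 1 — matches
Only U6 inverted output reproduces the observed 1.

U6 inverted output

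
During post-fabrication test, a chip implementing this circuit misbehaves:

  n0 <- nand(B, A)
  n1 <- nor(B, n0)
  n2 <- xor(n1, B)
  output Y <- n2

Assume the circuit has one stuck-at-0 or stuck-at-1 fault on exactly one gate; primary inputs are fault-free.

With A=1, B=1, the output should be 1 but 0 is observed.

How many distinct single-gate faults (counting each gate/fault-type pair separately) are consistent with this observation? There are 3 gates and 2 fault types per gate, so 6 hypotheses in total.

Fault-free: n0=0, n1=0, n2=1 → 1. Observed 0.
  n0 stuck-at-0: output 1 ✗
  n0 stuck-at-1: output 1 ✗
  n1 stuck-at-0: output 1 ✗
  n1 stuck-at-1: output 0 ✓
  n2 stuck-at-0: output 0 ✓
  n2 stuck-at-1: output 1 ✗
Consistent faults: {n1 stuck-at-1, n2 stuck-at-0} — 2 in all.

2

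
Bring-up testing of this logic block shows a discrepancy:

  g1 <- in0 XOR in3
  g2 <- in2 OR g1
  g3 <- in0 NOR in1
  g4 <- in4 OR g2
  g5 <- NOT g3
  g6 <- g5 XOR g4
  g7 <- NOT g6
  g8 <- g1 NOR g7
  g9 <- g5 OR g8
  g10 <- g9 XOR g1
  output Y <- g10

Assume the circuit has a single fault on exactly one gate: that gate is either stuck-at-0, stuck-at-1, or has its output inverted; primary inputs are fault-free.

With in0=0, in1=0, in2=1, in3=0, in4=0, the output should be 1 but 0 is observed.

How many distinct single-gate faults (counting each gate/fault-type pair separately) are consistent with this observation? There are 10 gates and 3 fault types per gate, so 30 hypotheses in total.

Fault-free: g1=0, g2=1, g3=1, g4=1, g5=0, g6=1, g7=0, g8=1, g9=1, g10=1 → 1. Observed 0.
  g1: none of the 3 fault types match ✗
  g2: stuck-at-0, inverted output ✓; others ✗
  g3: none of the 3 fault types match ✗
  g4: stuck-at-0, inverted output ✓; others ✗
  g5: none of the 3 fault types match ✗
  g6: stuck-at-0, inverted output ✓; others ✗
  g7: stuck-at-1, inverted output ✓; others ✗
  g8: stuck-at-0, inverted output ✓; others ✗
  g9: stuck-at-0, inverted output ✓; others ✗
  g10: stuck-at-0, inverted output ✓; others ✗
Consistent faults: {g2 stuck-at-0, g2 inverted output, g4 stuck-at-0, g4 inverted output, g6 stuck-at-0, g6 inverted output, g7 stuck-at-1, g7 inverted output, g8 stuck-at-0, g8 inverted output, g9 stuck-at-0, g9 inverted output, g10 stuck-at-0, g10 inverted output} — 14 in all.

14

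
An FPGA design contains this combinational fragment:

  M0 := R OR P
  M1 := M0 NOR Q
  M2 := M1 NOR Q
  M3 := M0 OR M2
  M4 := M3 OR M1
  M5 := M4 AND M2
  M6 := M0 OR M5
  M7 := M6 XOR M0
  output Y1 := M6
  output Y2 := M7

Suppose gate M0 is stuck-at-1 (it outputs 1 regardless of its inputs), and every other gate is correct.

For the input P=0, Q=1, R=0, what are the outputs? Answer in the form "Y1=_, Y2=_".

Propagate with M0 forced: M0=1 [stuck-at-1], M1=0, M2=0, M3=1, M4=1, M5=0, M6=1, M7=0.
So the outputs are Y1=1, Y2=0. (Without the fault they would be Y1=0, Y2=0.)

Y1=1, Y2=0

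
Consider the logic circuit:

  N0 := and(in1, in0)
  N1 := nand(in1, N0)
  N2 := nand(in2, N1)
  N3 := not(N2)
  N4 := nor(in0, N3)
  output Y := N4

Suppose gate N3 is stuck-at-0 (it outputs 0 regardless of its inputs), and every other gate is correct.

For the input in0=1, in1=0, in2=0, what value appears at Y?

Propagate with N3 forced: N0=0, N1=1, N2=1, N3=0 [stuck-at-0], N4=0.
So Y = 0. (Same as the fault-free value — the fault is masked on this input.)

0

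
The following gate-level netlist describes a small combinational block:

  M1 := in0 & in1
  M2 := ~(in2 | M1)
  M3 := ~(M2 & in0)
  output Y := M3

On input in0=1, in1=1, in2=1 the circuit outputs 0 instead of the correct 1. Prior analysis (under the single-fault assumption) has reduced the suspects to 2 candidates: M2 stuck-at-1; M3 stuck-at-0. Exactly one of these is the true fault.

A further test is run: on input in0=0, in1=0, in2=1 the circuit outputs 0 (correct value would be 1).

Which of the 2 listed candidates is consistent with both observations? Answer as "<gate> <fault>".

M3 stuck-at-0

Evaluate each candidate on input in0=0, in1=0, in2=1:
  M2 stuck-at-1: M1=0, M2=1 [stuck-at-1], M3=1 → 1 — eliminated
  M3 stuck-at-0: M1=0, M2=0, M3=0 [stuck-at-0] → 0 — matches
Only M3 stuck-at-0 reproduces the observed 0.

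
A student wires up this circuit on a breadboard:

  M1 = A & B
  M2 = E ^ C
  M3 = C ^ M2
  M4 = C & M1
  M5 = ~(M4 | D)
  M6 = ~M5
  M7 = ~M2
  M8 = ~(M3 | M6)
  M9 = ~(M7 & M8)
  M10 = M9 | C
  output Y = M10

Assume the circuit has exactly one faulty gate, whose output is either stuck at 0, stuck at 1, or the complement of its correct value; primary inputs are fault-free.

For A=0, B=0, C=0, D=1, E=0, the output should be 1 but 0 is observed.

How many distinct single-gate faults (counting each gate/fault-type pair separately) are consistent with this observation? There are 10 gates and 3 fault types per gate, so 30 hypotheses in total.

10

Fault-free: M1=0, M2=0, M3=0, M4=0, M5=0, M6=1, M7=1, M8=0, M9=1, M10=1 → 1. Observed 0.
  M1: none of the 3 fault types match ✗
  M2: none of the 3 fault types match ✗
  M3: none of the 3 fault types match ✗
  M4: none of the 3 fault types match ✗
  M5: stuck-at-1, inverted output ✓; others ✗
  M6: stuck-at-0, inverted output ✓; others ✗
  M7: none of the 3 fault types match ✗
  M8: stuck-at-1, inverted output ✓; others ✗
  M9: stuck-at-0, inverted output ✓; others ✗
  M10: stuck-at-0, inverted output ✓; others ✗
Consistent faults: {M5 stuck-at-1, M5 inverted output, M6 stuck-at-0, M6 inverted output, M8 stuck-at-1, M8 inverted output, M9 stuck-at-0, M9 inverted output, M10 stuck-at-0, M10 inverted output} — 10 in all.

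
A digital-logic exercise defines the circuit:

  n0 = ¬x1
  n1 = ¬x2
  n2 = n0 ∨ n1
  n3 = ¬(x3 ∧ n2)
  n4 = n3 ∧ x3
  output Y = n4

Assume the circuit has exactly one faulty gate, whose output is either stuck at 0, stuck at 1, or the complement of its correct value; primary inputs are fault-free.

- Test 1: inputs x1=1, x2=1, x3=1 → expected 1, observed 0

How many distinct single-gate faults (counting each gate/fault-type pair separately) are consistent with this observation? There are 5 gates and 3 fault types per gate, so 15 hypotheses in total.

10

Fault-free: n0=0, n1=0, n2=0, n3=1, n4=1 → 1. Observed 0.
  n0: stuck-at-1, inverted output ✓; others ✗
  n1: stuck-at-1, inverted output ✓; others ✗
  n2: stuck-at-1, inverted output ✓; others ✗
  n3: stuck-at-0, inverted output ✓; others ✗
  n4: stuck-at-0, inverted output ✓; others ✗
Consistent faults: {n0 stuck-at-1, n0 inverted output, n1 stuck-at-1, n1 inverted output, n2 stuck-at-1, n2 inverted output, n3 stuck-at-0, n3 inverted output, n4 stuck-at-0, n4 inverted output} — 10 in all.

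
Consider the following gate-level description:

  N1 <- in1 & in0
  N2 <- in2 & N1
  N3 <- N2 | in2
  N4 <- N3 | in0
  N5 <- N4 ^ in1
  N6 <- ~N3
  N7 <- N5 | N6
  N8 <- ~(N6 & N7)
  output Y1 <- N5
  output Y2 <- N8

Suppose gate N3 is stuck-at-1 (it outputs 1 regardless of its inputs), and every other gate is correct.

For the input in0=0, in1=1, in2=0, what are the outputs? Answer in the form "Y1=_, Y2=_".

Propagate with N3 forced: N1=0, N2=0, N3=1 [stuck-at-1], N4=1, N5=0, N6=0, N7=0, N8=1.
So the outputs are Y1=0, Y2=1. (Without the fault they would be Y1=1, Y2=0.)

Y1=0, Y2=1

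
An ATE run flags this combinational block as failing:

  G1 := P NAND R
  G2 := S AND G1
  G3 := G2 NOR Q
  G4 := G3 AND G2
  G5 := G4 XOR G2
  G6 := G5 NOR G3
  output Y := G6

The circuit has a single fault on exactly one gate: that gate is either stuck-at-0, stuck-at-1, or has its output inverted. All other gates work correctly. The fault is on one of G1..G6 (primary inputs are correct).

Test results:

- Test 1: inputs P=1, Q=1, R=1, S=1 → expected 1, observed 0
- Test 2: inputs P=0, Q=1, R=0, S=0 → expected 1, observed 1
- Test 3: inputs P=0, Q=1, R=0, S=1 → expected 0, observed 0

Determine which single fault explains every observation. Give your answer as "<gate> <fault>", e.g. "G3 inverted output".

Fault-free values for test 1 (P=1, Q=1, R=1, S=1): G1=0, G2=0, G3=0, G4=0, G5=0, G6=1, giving Y=1. Observed 0.
Test 1: faults giving observed 0 are {G1 stuck-at-1, G1 inverted output, G2 stuck-at-1, G2 inverted output, G3 stuck-at-1, G3 inverted output, G4 stuck-at-1, G4 inverted output, G5 stuck-at-1, G5 inverted output, G6 stuck-at-0, G6 inverted output}.
Test 2 (P=0, Q=1, R=0, S=0): fault-free G1=1, G2=0, G3=0, G4=0, G5=0, G6=1 → 1; observed 1. Eliminates G2 stuck-at-1, G2 inverted output, G3 stuck-at-1, G3 inverted output, G4 stuck-at-1, G4 inverted output, G5 stuck-at-1, G5 inverted output, G6 stuck-at-0, G6 inverted output.
Test 3 (P=0, Q=1, R=0, S=1): fault-free G1=1, G2=1, G3=0, G4=0, G5=1, G6=0 → 0; observed 0. Eliminates G1 inverted output.
Only G1 stuck-at-1 is consistent with every test.

G1 stuck-at-1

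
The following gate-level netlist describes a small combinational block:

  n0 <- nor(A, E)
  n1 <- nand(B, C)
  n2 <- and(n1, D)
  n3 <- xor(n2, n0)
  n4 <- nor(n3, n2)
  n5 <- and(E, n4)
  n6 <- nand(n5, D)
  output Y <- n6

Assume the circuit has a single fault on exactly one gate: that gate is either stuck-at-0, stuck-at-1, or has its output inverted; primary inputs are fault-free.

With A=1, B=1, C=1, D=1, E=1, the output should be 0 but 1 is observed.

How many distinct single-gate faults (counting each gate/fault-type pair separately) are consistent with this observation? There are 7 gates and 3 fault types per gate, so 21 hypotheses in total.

14

Fault-free: n0=0, n1=0, n2=0, n3=0, n4=1, n5=1, n6=0 → 0. Observed 1.
  n0: stuck-at-1, inverted output ✓; others ✗
  n1: stuck-at-1, inverted output ✓; others ✗
  n2: stuck-at-1, inverted output ✓; others ✗
  n3: stuck-at-1, inverted output ✓; others ✗
  n4: stuck-at-0, inverted output ✓; others ✗
  n5: stuck-at-0, inverted output ✓; others ✗
  n6: stuck-at-1, inverted output ✓; others ✗
Consistent faults: {n0 stuck-at-1, n0 inverted output, n1 stuck-at-1, n1 inverted output, n2 stuck-at-1, n2 inverted output, n3 stuck-at-1, n3 inverted output, n4 stuck-at-0, n4 inverted output, n5 stuck-at-0, n5 inverted output, n6 stuck-at-1, n6 inverted output} — 14 in all.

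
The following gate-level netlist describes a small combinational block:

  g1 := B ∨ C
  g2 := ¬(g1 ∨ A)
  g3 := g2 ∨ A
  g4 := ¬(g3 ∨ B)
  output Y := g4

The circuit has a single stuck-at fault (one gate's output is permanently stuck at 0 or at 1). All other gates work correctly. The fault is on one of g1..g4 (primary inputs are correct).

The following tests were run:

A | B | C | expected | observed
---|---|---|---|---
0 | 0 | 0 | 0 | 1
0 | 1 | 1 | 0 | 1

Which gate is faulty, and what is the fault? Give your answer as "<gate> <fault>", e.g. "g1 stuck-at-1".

g4 stuck-at-1

Fault-free values for test 1 (A=0, B=0, C=0): g1=0, g2=1, g3=1, g4=0, giving Y=0. Observed 1.
Test 1: faults giving observed 1 are {g1 stuck-at-1, g2 stuck-at-0, g3 stuck-at-0, g4 stuck-at-1}.
Test 2 (A=0, B=1, C=1): fault-free g1=1, g2=0, g3=0, g4=0 → 0; observed 1. Eliminates g1 stuck-at-1, g2 stuck-at-0, g3 stuck-at-0.
Only g4 stuck-at-1 is consistent with every test.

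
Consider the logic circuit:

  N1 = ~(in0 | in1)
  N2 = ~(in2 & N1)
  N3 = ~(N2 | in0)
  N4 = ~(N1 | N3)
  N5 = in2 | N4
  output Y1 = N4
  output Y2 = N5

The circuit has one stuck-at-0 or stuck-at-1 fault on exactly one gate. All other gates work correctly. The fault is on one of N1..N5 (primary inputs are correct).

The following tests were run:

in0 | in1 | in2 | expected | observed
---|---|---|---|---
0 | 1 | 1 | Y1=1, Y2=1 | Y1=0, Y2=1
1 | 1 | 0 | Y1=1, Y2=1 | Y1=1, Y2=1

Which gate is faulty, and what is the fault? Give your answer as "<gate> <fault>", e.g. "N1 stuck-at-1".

Fault-free values for test 1 (in0=0, in1=1, in2=1): N1=0, N2=1, N3=0, N4=1, N5=1, giving Y1=1, Y2=1. Observed Y1=0, Y2=1.
Test 1: faults giving observed Y1=0, Y2=1 are {N1 stuck-at-1, N2 stuck-at-0, N3 stuck-at-1, N4 stuck-at-0}.
Test 2 (in0=1, in1=1, in2=0): fault-free N1=0, N2=1, N3=0, N4=1, N5=1 → Y1=1, Y2=1; observed Y1=1, Y2=1. Eliminates N1 stuck-at-1, N3 stuck-at-1, N4 stuck-at-0.
Only N2 stuck-at-0 is consistent with every test.

N2 stuck-at-0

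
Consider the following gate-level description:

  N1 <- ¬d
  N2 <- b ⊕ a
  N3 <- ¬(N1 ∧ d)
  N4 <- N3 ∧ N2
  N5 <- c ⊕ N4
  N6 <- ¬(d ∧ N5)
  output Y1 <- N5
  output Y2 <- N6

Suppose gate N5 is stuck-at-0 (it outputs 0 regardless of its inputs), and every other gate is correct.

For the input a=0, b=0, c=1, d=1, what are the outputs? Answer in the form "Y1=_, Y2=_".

Propagate with N5 forced: N1=0, N2=0, N3=1, N4=0, N5=0 [stuck-at-0], N6=1.
So the outputs are Y1=0, Y2=1. (Without the fault they would be Y1=1, Y2=0.)

Y1=0, Y2=1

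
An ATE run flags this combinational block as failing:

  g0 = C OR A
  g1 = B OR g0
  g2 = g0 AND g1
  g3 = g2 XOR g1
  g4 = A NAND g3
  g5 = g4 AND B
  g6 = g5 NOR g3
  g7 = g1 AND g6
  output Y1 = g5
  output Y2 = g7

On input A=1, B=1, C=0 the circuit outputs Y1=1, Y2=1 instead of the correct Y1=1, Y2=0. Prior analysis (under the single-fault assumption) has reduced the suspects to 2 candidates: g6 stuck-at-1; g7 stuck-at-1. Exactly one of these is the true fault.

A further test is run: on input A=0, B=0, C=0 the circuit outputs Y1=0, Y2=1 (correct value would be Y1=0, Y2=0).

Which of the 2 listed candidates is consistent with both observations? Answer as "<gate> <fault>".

Evaluate each candidate on input A=0, B=0, C=0:
  g6 stuck-at-1: g0=0, g1=0, g2=0, g3=0, g4=1, g5=0, g6=1 [stuck-at-1], g7=0 → Y1=0, Y2=0 — eliminated
  g7 stuck-at-1: g0=0, g1=0, g2=0, g3=0, g4=1, g5=0, g6=1, g7=1 [stuck-at-1] → Y1=0, Y2=1 — matches
Only g7 stuck-at-1 reproduces the observed Y1=0, Y2=1.

g7 stuck-at-1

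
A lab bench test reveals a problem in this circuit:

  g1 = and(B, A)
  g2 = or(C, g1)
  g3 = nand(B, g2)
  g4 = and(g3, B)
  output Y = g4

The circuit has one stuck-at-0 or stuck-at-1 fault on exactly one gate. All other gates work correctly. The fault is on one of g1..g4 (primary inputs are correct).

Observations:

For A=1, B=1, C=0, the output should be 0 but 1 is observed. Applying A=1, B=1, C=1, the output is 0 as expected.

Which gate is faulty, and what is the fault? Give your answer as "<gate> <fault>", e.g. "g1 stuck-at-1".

Fault-free values for test 1 (A=1, B=1, C=0): g1=1, g2=1, g3=0, g4=0, giving Y=0. Observed 1.
Test 1: faults giving observed 1 are {g1 stuck-at-0, g2 stuck-at-0, g3 stuck-at-1, g4 stuck-at-1}.
Test 2 (A=1, B=1, C=1): fault-free g1=1, g2=1, g3=0, g4=0 → 0; observed 0. Eliminates g2 stuck-at-0, g3 stuck-at-1, g4 stuck-at-1.
Only g1 stuck-at-0 is consistent with every test.

g1 stuck-at-0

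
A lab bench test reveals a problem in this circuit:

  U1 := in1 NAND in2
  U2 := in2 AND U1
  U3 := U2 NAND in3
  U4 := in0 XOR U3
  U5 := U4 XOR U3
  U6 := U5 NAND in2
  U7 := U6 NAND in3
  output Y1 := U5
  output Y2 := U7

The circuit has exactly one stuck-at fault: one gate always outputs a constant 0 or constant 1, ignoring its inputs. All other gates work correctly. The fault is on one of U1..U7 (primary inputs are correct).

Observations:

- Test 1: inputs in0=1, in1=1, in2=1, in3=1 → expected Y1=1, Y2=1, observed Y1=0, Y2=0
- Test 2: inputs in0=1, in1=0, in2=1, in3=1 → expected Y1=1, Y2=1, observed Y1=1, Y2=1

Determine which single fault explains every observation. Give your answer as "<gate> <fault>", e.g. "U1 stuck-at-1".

Fault-free values for test 1 (in0=1, in1=1, in2=1, in3=1): U1=0, U2=0, U3=1, U4=0, U5=1, U6=0, U7=1, giving Y1=1, Y2=1. Observed Y1=0, Y2=0.
Test 1: faults giving observed Y1=0, Y2=0 are {U4 stuck-at-1, U5 stuck-at-0}.
Test 2 (in0=1, in1=0, in2=1, in3=1): fault-free U1=1, U2=1, U3=0, U4=1, U5=1, U6=0, U7=1 → Y1=1, Y2=1; observed Y1=1, Y2=1. Eliminates U5 stuck-at-0.
Only U4 stuck-at-1 is consistent with every test.

U4 stuck-at-1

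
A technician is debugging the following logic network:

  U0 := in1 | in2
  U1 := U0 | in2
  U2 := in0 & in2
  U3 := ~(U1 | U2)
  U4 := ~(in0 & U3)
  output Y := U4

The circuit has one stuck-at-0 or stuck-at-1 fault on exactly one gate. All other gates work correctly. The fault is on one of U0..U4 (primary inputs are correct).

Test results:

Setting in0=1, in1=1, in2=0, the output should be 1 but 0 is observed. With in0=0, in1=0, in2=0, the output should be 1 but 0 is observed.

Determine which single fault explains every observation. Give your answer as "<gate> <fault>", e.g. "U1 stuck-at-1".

Fault-free values for test 1 (in0=1, in1=1, in2=0): U0=1, U1=1, U2=0, U3=0, U4=1, giving Y=1. Observed 0.
Test 1: faults giving observed 0 are {U0 stuck-at-0, U1 stuck-at-0, U3 stuck-at-1, U4 stuck-at-0}.
Test 2 (in0=0, in1=0, in2=0): fault-free U0=0, U1=0, U2=0, U3=1, U4=1 → 1; observed 0. Eliminates U0 stuck-at-0, U1 stuck-at-0, U3 stuck-at-1.
Only U4 stuck-at-0 is consistent with every test.

U4 stuck-at-0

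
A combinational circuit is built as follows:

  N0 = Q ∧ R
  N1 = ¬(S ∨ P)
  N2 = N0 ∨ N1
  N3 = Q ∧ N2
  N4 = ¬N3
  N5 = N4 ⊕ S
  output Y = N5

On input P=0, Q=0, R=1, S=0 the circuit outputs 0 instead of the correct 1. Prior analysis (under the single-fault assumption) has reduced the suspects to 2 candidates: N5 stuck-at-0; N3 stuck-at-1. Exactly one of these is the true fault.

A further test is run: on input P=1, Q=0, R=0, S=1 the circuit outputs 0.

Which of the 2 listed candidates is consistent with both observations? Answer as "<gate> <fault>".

Evaluate each candidate on input P=1, Q=0, R=0, S=1:
  N5 stuck-at-0: N0=0, N1=0, N2=0, N3=0, N4=1, N5=0 [stuck-at-0] → 0 — matches
  N3 stuck-at-1: N0=0, N1=0, N2=0, N3=1 [stuck-at-1], N4=0, N5=1 → 1 — eliminated
Only N5 stuck-at-0 reproduces the observed 0.

N5 stuck-at-0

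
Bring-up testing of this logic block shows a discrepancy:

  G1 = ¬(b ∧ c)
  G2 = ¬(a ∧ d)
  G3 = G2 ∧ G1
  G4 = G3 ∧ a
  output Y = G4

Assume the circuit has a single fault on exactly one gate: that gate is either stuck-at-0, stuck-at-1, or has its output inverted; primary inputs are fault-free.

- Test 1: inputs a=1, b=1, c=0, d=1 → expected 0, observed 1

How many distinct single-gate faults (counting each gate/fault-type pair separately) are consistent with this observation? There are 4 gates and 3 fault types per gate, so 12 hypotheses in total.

Fault-free: G1=1, G2=0, G3=0, G4=0 → 0. Observed 1.
  G1 stuck-at-0: output 0 ✗
  G1 stuck-at-1: output 0 ✗
  G1 inverted output: output 0 ✗
  G2 stuck-at-0: output 0 ✗
  G2 stuck-at-1: output 1 ✓
  G2 inverted output: output 1 ✓
  G3 stuck-at-0: output 0 ✗
  G3 stuck-at-1: output 1 ✓
  G3 inverted output: output 1 ✓
  G4 stuck-at-0: output 0 ✗
  G4 stuck-at-1: output 1 ✓
  G4 inverted output: output 1 ✓
Consistent faults: {G2 stuck-at-1, G2 inverted output, G3 stuck-at-1, G3 inverted output, G4 stuck-at-1, G4 inverted output} — 6 in all.

6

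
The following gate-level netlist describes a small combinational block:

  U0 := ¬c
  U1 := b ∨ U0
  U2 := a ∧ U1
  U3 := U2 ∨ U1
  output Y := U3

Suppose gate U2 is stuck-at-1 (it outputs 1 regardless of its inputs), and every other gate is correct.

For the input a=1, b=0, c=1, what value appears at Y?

1

Propagate with U2 forced: U0=0, U1=0, U2=1 [stuck-at-1], U3=1.
So Y = 1. (Without the fault it would be 0.)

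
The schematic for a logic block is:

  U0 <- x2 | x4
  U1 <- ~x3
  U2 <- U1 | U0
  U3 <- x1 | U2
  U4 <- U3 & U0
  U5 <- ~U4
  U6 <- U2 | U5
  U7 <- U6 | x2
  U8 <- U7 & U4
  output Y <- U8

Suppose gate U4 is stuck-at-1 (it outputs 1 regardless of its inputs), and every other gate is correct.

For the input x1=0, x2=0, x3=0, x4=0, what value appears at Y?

Propagate with U4 forced: U0=0, U1=1, U2=1, U3=1, U4=1 [stuck-at-1], U5=0, U6=1, U7=1, U8=1.
So Y = 1. (Without the fault it would be 0.)

1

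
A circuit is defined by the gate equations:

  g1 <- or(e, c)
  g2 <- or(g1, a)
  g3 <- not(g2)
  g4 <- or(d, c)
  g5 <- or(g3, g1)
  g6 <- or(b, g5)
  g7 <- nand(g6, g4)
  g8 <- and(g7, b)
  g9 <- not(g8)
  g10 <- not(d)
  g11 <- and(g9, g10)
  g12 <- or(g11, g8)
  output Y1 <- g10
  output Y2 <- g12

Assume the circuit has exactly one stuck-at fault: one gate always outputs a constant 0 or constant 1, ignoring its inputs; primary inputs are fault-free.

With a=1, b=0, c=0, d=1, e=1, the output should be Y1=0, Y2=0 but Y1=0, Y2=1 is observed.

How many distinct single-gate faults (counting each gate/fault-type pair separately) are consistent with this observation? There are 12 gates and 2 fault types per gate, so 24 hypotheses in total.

Fault-free: g1=1, g2=1, g3=0, g4=1, g5=1, g6=1, g7=0, g8=0, g9=1, g10=0, g11=0, g12=0 → Y1=0, Y2=0. Observed Y1=0, Y2=1.
  g1: none of the 2 fault types match ✗
  g2: none of the 2 fault types match ✗
  g3: none of the 2 fault types match ✗
  g4: none of the 2 fault types match ✗
  g5: none of the 2 fault types match ✗
  g6: none of the 2 fault types match ✗
  g7: none of the 2 fault types match ✗
  g8: stuck-at-1 ✓; others ✗
  g9: none of the 2 fault types match ✗
  g10: none of the 2 fault types match ✗
  g11: stuck-at-1 ✓; others ✗
  g12: stuck-at-1 ✓; others ✗
Consistent faults: {g8 stuck-at-1, g11 stuck-at-1, g12 stuck-at-1} — 3 in all.

3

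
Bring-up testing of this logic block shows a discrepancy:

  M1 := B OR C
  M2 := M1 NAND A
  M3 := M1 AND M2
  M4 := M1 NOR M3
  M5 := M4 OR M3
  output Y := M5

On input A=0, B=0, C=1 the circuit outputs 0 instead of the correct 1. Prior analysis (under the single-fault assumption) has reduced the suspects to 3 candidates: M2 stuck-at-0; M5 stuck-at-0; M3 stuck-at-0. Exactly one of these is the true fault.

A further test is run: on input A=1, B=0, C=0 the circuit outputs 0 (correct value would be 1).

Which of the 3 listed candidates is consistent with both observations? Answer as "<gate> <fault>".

Evaluate each candidate on input A=1, B=0, C=0:
  M2 stuck-at-0: M1=0, M2=0 [stuck-at-0], M3=0, M4=1, M5=1 → 1 — eliminated
  M5 stuck-at-0: M1=0, M2=1, M3=0, M4=1, M5=0 [stuck-at-0] → 0 — matches
  M3 stuck-at-0: M1=0, M2=1, M3=0 [stuck-at-0], M4=1, M5=1 → 1 — eliminated
Only M5 stuck-at-0 reproduces the observed 0.

M5 stuck-at-0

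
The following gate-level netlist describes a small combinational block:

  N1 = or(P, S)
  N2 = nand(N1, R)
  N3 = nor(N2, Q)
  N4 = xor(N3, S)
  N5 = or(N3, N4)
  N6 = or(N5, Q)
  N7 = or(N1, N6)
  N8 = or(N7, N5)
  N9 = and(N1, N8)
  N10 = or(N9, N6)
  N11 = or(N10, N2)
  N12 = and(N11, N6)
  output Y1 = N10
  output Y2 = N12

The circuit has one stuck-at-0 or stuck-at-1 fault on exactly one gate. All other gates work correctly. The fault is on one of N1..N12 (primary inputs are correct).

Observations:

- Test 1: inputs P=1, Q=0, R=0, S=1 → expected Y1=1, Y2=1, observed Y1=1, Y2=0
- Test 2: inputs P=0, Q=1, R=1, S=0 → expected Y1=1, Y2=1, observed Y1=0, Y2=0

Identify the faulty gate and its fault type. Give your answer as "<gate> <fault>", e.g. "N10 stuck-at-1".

Fault-free values for test 1 (P=1, Q=0, R=0, S=1): N1=1, N2=1, N3=0, N4=1, N5=1, N6=1, N7=1, N8=1, N9=1, N10=1, N11=1, N12=1, giving Y1=1, Y2=1. Observed Y1=1, Y2=0.
Test 1: faults giving observed Y1=1, Y2=0 are {N4 stuck-at-0, N5 stuck-at-0, N6 stuck-at-0, N11 stuck-at-0, N12 stuck-at-0}.
Test 2 (P=0, Q=1, R=1, S=0): fault-free N1=0, N2=1, N3=0, N4=0, N5=0, N6=1, N7=1, N8=1, N9=0, N10=1, N11=1, N12=1 → Y1=1, Y2=1; observed Y1=0, Y2=0. Eliminates N4 stuck-at-0, N5 stuck-at-0, N11 stuck-at-0, N12 stuck-at-0.
Only N6 stuck-at-0 is consistent with every test.

N6 stuck-at-0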